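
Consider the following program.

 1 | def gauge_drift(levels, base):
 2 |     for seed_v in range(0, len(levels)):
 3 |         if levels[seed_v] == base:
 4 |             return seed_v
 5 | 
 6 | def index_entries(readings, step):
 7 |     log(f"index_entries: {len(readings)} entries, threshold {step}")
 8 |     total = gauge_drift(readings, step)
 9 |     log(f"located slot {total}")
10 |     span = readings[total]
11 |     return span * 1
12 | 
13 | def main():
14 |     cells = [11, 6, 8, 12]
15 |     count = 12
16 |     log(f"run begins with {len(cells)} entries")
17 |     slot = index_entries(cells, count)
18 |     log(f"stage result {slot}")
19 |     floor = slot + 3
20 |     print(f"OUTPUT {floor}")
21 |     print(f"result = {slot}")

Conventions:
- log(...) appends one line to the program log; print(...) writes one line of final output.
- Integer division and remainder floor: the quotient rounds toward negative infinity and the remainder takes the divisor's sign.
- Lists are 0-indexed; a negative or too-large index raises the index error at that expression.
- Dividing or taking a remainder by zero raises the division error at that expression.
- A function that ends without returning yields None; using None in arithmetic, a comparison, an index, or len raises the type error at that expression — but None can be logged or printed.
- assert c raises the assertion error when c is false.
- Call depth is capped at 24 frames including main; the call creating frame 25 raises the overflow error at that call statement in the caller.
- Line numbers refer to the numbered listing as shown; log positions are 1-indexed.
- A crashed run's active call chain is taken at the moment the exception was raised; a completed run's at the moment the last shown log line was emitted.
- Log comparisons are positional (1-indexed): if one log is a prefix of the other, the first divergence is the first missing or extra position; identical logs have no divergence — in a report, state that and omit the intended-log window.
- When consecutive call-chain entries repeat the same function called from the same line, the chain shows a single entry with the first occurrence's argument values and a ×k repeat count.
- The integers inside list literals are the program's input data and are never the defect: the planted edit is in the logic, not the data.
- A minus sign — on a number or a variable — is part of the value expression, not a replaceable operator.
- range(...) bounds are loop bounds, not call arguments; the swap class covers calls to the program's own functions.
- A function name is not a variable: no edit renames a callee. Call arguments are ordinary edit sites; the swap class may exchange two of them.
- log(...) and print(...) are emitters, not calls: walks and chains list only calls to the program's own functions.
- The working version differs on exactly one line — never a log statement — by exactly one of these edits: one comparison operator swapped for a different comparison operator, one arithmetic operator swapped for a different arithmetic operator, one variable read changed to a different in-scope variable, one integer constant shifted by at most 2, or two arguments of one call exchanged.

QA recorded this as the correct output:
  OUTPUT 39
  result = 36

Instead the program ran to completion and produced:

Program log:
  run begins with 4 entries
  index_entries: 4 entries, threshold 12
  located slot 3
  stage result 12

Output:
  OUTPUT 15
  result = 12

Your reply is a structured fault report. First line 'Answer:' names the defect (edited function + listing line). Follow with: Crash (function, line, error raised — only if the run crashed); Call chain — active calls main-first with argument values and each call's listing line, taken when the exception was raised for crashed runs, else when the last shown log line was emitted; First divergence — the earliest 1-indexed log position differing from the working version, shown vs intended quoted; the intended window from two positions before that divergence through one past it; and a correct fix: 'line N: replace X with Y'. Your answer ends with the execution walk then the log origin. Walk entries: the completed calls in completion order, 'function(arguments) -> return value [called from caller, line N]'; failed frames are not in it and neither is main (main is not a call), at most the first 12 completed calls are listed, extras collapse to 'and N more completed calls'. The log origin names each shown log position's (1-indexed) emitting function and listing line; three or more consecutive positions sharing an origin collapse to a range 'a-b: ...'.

Answer: the defect is in index_entries at line 11.
Key observation: The earliest visible damage is log position 4 — 'stage result 12' rather than the intended 'stage result 36'.
Call chain: main.
First divergence: position 4 — shown 'stage result 12', intended 'stage result 36'.
Intended log window:
  2: index_entries: 4 entries, threshold 12
  3: located slot 3
  4: stage result 36
Execution walk:
  gauge_drift([11, 6, 8, 12], 12) -> 3  [called from index_entries, line 8]
  index_entries([11, 6, 8, 12], 12) -> 12  [called from main, line 17]
Log origins:
  1: logged in main at line 16
  2: logged in index_entries at line 7
  3: logged in index_entries at line 9
  4: logged in main at line 18
A correct fix: line 11: replace `1` with `3`.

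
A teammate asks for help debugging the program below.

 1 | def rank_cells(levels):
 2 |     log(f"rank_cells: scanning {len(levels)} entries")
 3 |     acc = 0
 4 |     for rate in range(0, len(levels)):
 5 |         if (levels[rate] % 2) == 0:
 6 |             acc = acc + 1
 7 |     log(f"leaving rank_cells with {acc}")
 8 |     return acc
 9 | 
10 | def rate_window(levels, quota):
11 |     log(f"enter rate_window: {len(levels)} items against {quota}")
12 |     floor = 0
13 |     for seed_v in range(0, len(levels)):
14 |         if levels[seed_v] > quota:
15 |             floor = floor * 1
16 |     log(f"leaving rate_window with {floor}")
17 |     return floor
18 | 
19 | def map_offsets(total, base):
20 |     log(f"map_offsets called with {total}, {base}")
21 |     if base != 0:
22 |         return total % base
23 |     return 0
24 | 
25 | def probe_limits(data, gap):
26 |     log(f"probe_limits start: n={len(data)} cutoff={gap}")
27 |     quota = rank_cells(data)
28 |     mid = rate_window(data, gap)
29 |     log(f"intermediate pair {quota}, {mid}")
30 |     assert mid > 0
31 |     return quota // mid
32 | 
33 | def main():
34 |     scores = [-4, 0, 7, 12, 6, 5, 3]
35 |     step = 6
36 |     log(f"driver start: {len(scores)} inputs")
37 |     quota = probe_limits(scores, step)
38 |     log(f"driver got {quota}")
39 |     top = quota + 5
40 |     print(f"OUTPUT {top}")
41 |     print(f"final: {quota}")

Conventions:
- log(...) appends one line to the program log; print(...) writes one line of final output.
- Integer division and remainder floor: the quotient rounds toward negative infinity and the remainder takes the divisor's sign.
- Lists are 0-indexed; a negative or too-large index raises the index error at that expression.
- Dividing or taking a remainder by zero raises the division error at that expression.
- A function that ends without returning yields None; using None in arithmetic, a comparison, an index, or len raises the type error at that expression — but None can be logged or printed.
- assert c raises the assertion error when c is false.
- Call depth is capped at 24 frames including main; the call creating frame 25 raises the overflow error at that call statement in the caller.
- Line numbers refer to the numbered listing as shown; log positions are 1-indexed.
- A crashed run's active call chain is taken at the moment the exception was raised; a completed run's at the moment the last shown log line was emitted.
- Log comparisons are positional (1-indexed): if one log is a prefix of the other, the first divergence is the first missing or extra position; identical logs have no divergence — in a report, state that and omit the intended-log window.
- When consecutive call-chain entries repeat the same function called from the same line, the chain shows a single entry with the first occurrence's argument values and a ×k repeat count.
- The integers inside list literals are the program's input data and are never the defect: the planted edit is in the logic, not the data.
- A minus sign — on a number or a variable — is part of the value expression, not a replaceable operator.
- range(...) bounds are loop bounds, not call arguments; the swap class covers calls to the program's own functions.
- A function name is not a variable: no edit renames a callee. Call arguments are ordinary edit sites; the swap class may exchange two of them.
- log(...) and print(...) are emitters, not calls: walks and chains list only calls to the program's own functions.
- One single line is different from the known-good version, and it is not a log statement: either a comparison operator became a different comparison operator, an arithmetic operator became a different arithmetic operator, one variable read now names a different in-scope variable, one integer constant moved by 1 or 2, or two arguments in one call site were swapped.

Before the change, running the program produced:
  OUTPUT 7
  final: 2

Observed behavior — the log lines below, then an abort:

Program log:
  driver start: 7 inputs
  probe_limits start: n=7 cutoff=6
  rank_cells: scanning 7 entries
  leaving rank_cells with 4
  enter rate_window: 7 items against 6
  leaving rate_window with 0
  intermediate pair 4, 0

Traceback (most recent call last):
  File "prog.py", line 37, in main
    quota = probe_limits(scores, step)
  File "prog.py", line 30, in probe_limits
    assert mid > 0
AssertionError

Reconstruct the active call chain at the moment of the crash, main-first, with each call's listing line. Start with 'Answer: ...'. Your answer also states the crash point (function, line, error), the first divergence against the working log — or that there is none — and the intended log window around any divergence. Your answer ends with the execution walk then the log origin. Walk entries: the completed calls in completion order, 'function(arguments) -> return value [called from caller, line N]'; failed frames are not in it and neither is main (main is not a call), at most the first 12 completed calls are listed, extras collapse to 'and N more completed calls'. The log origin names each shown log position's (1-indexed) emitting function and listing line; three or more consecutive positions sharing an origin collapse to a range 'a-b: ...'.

Answer: main -> probe_limits (called at line 37).
Key fact: Everything matches until log position 6, which reads 'leaving rate_window with 0' in place of 'leaving rate_window with 2'.
Crash: probe_limits, line 30, AssertionError.
First divergence: position 6 — shown 'leaving rate_window with 0', intended 'leaving rate_window with 2'.
Intended log window:
  4: leaving rank_cells with 4
  5: enter rate_window: 7 items against 6
  6: leaving rate_window with 2
  7: intermediate pair 4, 2
Execution walk:
  rank_cells([-4, 0, 7, 12, 6, 5, 3]) -> 4  [called from probe_limits, line 27]
  rate_window([-4, 0, 7, 12, 6, 5, 3], 6) -> 0  [called from probe_limits, line 28]
Origin of each log line:
  1: logged in main at line 36
  2: logged in probe_limits at line 26
  3: logged in rank_cells at line 2
  4: logged in rank_cells at line 7
  5: logged in rate_window at line 11
  6: logged in rate_window at line 16
  7: logged in probe_limits at line 29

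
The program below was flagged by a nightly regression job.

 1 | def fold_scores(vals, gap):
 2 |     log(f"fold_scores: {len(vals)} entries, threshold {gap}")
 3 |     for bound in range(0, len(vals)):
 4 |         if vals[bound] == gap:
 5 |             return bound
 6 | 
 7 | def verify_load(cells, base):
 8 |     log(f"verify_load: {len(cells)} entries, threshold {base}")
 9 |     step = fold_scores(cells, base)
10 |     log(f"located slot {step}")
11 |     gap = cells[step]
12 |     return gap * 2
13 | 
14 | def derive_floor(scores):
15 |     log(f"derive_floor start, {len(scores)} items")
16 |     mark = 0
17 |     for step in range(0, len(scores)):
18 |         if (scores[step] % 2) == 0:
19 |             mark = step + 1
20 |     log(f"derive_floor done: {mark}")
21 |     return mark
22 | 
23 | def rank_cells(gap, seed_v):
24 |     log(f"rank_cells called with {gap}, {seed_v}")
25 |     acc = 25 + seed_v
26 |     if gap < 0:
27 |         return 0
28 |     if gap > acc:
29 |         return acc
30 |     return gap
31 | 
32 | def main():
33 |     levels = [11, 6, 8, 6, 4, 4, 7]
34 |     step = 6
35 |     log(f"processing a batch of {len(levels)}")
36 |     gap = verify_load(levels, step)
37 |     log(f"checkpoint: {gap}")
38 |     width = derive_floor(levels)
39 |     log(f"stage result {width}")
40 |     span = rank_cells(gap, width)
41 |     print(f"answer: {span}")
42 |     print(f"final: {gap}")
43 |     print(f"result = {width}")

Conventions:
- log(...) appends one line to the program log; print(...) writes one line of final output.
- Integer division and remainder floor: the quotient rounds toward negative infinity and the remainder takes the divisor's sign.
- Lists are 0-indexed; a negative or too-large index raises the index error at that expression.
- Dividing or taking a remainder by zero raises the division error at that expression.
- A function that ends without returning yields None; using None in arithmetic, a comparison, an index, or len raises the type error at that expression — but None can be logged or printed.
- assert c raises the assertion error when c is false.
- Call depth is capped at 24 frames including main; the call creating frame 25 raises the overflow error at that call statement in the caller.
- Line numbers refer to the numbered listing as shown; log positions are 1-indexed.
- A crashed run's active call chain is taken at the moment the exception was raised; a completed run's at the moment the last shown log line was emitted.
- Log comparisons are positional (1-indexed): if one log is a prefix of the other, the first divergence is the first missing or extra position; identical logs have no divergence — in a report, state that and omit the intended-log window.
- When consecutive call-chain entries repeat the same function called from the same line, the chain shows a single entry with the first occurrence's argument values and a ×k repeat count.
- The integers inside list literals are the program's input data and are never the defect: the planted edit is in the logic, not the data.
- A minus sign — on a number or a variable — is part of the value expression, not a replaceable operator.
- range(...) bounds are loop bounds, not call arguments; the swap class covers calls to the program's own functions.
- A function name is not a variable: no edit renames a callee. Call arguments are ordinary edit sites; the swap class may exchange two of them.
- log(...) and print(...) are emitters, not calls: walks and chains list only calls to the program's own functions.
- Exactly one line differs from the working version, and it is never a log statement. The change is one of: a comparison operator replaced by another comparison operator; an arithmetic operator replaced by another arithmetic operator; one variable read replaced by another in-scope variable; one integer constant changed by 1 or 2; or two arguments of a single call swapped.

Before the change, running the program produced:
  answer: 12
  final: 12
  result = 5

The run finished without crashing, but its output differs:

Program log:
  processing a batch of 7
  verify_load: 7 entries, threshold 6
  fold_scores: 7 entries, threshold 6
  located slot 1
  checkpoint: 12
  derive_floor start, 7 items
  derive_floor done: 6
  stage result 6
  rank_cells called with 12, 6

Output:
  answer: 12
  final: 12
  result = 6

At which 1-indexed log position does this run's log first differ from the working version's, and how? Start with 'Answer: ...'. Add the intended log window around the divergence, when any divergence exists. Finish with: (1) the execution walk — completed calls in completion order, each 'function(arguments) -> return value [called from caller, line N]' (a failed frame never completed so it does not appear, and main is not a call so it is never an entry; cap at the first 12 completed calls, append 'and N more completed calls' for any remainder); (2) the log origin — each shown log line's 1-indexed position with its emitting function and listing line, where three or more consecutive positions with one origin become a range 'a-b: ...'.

Answer: position 7 — shown 'derive_floor done: 6', intended 'derive_floor done: 5'.
Intended log window:
  5: checkpoint: 12
  6: derive_floor start, 7 items
  7: derive_floor done: 5
  8: stage result 5
Execution walk:
  fold_scores([11, 6, 8, 6, 4, 4, 7], 6) -> 1  [called from verify_load, line 9]
  verify_load([11, 6, 8, 6, 4, 4, 7], 6) -> 12  [called from main, line 36]
  derive_floor([11, 6, 8, 6, 4, 4, 7]) -> 6  [called from main, line 38]
  rank_cells(12, 6) -> 12  [called from main, line 40]
Log origin:
  1: from main, line 35
  2: from verify_load, line 8
  3: from fold_scores, line 2
  4: from verify_load, line 10
  5: from main, line 37
  6: from derive_floor, line 15
  7: from derive_floor, line 20
  8: from main, line 39
  9: from rank_cells, line 24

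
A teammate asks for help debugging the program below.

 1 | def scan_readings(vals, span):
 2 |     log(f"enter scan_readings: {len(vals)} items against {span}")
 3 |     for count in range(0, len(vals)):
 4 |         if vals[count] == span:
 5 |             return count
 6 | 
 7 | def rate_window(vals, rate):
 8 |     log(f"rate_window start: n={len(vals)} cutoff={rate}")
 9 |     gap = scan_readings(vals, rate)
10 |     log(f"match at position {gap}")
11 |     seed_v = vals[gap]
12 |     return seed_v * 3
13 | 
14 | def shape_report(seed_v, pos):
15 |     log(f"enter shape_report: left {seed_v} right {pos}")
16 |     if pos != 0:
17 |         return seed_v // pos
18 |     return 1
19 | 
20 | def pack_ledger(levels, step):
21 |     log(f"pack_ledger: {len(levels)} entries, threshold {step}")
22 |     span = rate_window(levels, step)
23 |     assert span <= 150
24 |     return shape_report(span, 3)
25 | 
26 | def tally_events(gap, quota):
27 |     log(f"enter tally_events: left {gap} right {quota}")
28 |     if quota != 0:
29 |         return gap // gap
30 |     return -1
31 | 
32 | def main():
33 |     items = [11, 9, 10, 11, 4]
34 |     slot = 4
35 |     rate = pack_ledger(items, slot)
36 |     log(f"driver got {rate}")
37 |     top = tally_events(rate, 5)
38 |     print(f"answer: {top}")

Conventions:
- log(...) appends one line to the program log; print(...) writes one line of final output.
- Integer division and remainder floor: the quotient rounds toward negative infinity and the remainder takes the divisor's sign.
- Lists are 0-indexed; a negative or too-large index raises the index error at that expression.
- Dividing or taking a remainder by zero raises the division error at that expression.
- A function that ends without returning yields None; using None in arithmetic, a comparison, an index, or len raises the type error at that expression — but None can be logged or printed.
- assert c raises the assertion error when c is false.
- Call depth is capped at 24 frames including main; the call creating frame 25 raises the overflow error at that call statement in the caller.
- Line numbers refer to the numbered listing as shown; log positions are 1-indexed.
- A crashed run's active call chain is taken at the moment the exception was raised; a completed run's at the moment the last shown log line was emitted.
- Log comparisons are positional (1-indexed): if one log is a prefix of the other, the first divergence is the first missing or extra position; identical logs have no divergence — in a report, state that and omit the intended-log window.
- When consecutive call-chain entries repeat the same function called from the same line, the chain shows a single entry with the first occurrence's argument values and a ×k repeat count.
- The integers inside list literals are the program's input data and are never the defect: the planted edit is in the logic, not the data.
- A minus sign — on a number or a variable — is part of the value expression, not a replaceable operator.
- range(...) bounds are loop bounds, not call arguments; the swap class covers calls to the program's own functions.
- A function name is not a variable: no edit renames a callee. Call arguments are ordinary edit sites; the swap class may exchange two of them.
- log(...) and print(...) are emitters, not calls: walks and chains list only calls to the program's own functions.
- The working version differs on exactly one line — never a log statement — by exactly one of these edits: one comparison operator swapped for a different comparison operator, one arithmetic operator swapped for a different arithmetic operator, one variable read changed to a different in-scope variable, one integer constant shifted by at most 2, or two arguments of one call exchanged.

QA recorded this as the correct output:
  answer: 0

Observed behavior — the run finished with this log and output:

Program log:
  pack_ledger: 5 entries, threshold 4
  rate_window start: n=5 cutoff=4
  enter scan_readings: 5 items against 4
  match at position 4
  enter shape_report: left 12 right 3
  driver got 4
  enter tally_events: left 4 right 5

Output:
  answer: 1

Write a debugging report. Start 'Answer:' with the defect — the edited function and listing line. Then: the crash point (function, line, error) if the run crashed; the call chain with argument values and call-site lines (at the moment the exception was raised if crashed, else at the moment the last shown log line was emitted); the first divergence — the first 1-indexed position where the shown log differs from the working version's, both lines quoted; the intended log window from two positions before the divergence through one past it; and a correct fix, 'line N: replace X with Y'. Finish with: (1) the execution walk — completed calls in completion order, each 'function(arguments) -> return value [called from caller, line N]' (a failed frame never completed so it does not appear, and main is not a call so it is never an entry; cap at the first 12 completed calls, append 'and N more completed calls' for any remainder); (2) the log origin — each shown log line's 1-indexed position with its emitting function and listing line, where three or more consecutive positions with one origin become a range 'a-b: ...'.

Answer: the defect is in tally_events at line 29.
Key fact: Nothing in the log betrays the bug — only the output does.
Call chain: main -> tally_events(4, 5) (called at line 37).
First divergence: none (the log streams are identical).
Execution walk:
  scan_readings([11, 9, 10, 11, 4], 4) -> 4  [called from rate_window, line 9]
  rate_window([11, 9, 10, 11, 4], 4) -> 12  [called from pack_ledger, line 22]
  shape_report(12, 3) -> 4  [called from pack_ledger, line 24]
  pack_ledger([11, 9, 10, 11, 4], 4) -> 4  [called from main, line 35]
  tally_events(4, 5) -> 1  [called from main, line 37]
Log origins:
  1: from pack_ledger, line 21
  2: from rate_window, line 8
  3: from scan_readings, line 2
  4: from rate_window, line 10
  5: from shape_report, line 15
  6: from main, line 36
  7: from tally_events, line 27
A correct fix: line 29: replace `gap // gap` with `gap // quota`.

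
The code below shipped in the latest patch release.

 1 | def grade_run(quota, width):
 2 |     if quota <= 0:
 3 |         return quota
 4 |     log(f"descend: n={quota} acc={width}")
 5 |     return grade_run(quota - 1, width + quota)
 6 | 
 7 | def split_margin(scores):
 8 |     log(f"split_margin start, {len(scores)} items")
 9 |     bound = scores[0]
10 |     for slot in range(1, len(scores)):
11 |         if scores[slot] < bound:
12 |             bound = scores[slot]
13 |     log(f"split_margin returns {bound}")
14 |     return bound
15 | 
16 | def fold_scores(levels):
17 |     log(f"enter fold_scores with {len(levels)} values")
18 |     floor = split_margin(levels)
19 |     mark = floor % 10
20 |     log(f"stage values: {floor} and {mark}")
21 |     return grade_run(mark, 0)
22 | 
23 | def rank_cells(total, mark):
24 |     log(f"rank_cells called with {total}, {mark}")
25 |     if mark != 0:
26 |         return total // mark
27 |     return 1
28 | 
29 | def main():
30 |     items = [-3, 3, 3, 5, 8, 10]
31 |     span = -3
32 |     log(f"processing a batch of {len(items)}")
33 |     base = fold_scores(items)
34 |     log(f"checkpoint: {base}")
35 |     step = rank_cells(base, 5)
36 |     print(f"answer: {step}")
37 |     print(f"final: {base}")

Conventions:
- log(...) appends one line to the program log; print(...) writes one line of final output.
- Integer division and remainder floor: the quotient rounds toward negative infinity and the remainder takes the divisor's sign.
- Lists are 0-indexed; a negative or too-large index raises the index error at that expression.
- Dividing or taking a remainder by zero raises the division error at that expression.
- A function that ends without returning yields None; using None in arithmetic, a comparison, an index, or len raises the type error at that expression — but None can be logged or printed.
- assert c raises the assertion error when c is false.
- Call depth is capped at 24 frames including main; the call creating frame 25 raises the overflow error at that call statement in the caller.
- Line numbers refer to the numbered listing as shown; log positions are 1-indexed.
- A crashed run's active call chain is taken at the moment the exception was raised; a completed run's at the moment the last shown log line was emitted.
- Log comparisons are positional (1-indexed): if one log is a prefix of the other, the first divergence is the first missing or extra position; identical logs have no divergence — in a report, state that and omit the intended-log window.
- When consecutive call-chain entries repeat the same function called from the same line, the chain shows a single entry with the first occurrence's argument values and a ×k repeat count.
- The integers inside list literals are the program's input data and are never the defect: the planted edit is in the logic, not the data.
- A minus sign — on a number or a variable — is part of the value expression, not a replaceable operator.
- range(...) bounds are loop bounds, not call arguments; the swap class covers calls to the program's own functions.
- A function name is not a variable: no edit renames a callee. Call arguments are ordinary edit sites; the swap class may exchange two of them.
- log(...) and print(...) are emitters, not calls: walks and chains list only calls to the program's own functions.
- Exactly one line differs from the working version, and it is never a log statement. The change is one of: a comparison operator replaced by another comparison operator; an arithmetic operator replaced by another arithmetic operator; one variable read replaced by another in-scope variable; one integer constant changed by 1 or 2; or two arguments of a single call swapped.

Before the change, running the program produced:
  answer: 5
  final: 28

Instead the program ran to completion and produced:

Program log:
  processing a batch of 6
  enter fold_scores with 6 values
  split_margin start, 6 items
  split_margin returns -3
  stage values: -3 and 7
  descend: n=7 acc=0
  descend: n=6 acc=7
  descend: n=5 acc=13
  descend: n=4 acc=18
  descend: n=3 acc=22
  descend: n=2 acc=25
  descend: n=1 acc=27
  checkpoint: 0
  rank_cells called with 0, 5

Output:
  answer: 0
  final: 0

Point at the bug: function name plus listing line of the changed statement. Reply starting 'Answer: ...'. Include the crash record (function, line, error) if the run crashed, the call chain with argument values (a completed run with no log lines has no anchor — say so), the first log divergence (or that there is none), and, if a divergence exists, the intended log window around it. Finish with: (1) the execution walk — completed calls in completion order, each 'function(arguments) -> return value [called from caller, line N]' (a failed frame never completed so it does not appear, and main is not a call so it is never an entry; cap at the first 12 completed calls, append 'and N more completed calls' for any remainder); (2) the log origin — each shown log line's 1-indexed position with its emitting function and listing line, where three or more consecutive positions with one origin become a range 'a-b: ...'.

Answer: the defect is in grade_run at line 3.
Key fact: Log line 13 is where behavior first shows: 'checkpoint: 0' appears instead of 'checkpoint: 28'.
Call chain: main -> rank_cells(0, 5) (called at line 35).
First divergence: position 13 — shown 'checkpoint: 0', intended 'checkpoint: 28'.
Intended log window:
  11: descend: n=2 acc=25
  12: descend: n=1 acc=27
  13: checkpoint: 28
  14: rank_cells called with 28, 5
Execution walk:
  split_margin([-3, 3, 3, 5, 8, 10]) -> -3  [called from fold_scores, line 18]
  grade_run(0, 28) -> 0  [called from grade_run, line 5]
  grade_run(1, 27) -> 0  [called from grade_run, line 5]
  grade_run(2, 25) -> 0  [called from grade_run, line 5]
  grade_run(3, 22) -> 0  [called from grade_run, line 5]
  grade_run(4, 18) -> 0  [called from grade_run, line 5]
  grade_run(5, 13) -> 0  [called from grade_run, line 5]
  grade_run(6, 7) -> 0  [called from grade_run, line 5]
  grade_run(7, 0) -> 0  [called from fold_scores, line 21]
  fold_scores([-3, 3, 3, 5, 8, 10]) -> 0  [called from main, line 33]
  rank_cells(0, 5) -> 0  [called from main, line 35]
Log line origins:
  1: emitted by main (line 32)
  2: emitted by fold_scores (line 17)
  3: emitted by split_margin (line 8)
  4: emitted by split_margin (line 13)
  5: emitted by fold_scores (line 20)
  6-12: emitted by grade_run (line 4)
  13: emitted by main (line 34)
  14: emitted by rank_cells (line 24)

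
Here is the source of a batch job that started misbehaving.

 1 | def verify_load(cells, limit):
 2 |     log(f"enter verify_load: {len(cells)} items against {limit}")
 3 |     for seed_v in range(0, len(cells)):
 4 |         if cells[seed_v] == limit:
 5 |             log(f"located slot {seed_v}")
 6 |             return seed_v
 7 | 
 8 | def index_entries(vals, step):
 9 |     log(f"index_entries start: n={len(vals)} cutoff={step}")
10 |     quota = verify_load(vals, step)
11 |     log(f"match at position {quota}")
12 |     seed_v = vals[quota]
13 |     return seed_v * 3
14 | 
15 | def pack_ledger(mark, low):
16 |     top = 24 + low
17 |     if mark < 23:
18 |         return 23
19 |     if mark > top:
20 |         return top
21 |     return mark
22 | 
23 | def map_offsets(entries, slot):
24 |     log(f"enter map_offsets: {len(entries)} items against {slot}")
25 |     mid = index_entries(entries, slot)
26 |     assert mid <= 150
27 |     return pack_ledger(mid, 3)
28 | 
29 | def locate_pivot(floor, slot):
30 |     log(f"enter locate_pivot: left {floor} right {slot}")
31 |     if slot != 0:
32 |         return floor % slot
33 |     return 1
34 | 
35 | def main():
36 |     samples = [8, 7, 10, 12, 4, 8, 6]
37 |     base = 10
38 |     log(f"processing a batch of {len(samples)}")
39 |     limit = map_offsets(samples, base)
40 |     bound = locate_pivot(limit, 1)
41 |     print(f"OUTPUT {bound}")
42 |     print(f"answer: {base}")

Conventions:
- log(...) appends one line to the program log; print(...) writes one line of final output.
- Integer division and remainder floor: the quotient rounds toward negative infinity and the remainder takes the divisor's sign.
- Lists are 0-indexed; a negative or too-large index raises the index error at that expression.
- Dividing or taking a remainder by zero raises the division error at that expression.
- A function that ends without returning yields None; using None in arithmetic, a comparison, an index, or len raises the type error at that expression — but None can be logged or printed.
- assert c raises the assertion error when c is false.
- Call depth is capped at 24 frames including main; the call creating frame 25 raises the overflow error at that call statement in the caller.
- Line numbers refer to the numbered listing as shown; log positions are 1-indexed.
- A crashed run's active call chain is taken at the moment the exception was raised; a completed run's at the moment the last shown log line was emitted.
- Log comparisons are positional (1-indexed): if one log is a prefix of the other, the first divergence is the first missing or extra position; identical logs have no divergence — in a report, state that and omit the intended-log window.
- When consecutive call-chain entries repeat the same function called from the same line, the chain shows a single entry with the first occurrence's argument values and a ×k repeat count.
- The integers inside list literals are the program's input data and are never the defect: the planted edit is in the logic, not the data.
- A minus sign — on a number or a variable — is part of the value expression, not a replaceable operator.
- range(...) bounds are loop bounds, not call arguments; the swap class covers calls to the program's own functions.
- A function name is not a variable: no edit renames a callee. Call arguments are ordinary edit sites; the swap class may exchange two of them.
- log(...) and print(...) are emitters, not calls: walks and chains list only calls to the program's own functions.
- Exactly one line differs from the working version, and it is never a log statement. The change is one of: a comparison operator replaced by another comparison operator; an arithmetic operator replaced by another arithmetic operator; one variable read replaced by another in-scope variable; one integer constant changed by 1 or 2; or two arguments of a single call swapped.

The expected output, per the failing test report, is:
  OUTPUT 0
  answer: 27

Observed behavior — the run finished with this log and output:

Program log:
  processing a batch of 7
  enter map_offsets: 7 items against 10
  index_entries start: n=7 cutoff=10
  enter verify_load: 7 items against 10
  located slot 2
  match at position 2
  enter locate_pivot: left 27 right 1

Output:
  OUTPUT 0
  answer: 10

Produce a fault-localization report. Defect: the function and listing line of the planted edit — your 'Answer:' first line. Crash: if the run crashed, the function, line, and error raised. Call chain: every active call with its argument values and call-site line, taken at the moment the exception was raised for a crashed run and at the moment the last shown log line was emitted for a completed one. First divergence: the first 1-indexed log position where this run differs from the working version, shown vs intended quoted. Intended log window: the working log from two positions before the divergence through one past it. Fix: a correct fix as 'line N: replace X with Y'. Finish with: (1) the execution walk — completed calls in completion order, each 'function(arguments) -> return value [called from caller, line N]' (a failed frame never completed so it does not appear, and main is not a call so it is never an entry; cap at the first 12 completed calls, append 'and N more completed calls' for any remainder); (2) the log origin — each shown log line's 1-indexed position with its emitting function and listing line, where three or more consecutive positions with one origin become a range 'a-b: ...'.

Answer: the defect is in main at line 42.
The tell: Every logged value matches the working version; the printed result is what differs.
Call chain: main -> locate_pivot(27, 1) (called at line 40).
First divergence: none (the log streams are identical).
Execution walk:
  verify_load([8, 7, 10, 12, 4, 8, 6], 10) -> 2  [called from index_entries, line 10]
  index_entries([8, 7, 10, 12, 4, 8, 6], 10) -> 30  [called from map_offsets, line 25]
  pack_ledger(30, 3) -> 27  [called from map_offsets, line 27]
  map_offsets([8, 7, 10, 12, 4, 8, 6], 10) -> 27  [called from main, line 39]
  locate_pivot(27, 1) -> 0  [called from main, line 40]
Log origin:
  1: from main, line 38
  2: from map_offsets, line 24
  3: from index_entries, line 9
  4: from verify_load, line 2
  5: from verify_load, line 5
  6: from index_entries, line 11
  7: from locate_pivot, line 30
A correct fix: line 42: replace `base` with `limit`.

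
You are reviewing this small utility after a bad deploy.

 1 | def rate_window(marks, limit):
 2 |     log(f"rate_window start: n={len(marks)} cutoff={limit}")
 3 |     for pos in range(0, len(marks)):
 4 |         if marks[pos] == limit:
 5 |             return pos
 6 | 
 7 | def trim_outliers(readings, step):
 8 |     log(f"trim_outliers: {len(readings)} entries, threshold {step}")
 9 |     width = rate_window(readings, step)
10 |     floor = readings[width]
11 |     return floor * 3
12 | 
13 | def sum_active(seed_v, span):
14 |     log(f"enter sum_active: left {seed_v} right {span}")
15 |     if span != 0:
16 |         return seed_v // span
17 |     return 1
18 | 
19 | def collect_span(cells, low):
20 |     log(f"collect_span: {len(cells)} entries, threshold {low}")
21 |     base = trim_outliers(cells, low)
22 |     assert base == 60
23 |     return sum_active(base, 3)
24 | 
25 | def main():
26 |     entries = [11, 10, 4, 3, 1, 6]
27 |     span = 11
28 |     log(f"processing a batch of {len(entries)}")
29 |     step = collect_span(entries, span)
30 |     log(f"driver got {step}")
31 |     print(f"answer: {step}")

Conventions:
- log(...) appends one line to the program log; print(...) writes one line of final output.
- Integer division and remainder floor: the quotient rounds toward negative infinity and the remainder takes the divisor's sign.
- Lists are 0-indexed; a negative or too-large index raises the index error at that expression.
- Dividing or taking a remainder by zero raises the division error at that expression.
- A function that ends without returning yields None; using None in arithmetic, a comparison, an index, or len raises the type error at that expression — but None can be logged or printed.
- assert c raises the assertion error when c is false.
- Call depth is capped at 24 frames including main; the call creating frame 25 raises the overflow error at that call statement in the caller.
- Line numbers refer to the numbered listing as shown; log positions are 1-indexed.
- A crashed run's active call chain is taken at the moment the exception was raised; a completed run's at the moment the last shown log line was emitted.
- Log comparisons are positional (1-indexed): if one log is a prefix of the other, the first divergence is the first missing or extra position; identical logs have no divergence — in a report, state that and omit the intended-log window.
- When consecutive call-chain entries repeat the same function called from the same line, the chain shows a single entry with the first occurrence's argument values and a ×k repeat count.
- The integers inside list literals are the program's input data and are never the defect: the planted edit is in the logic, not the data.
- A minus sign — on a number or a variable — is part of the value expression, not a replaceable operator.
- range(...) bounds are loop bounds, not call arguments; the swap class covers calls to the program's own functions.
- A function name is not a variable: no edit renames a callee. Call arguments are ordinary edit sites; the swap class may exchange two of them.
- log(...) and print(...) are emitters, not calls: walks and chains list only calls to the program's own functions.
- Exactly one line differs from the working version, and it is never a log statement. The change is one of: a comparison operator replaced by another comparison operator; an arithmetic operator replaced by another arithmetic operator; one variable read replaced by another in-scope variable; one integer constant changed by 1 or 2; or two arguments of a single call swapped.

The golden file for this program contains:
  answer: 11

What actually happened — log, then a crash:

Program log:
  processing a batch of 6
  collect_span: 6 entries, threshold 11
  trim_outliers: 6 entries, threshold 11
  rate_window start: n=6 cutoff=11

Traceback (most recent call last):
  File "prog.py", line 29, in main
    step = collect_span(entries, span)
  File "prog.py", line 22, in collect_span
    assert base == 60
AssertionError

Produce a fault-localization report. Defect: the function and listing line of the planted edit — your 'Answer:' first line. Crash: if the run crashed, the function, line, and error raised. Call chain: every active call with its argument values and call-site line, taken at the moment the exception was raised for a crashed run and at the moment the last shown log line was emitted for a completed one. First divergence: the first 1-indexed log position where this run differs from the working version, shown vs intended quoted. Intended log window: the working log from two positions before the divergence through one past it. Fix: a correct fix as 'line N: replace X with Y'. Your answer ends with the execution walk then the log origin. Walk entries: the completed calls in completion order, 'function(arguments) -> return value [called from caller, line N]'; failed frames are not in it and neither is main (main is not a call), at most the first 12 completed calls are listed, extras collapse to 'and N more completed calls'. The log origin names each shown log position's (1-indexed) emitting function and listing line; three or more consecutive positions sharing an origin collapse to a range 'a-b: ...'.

Answer: the defect is in collect_span at line 22.
The tell: Only 4 log lines were emitted before the run died; the intended continuation was 'enter sum_active: left 33 right 3'.
Crash: collect_span, line 22, AssertionError.
Call chain: main -> collect_span([11, 10, 4, 3, 1, 6], 11) (called at line 29).
First divergence: position 5 — the faulty run's log ends after 4 lines; the working version continues with 'enter sum_active: left 33 right 3'.
Intended log window:
  3: trim_outliers: 6 entries, threshold 11
  4: rate_window start: n=6 cutoff=11
  5: enter sum_active: left 33 right 3
  6: driver got 11
Execution walk:
  rate_window([11, 10, 4, 3, 1, 6], 11) -> 0  [called from trim_outliers, line 9]
  trim_outliers([11, 10, 4, 3, 1, 6], 11) -> 33  [called from collect_span, line 21]
Log line origins:
  1 — main, line 28
  2 — collect_span, line 20
  3 — trim_outliers, line 8
  4 — rate_window, line 2
A correct fix: line 22: replace `==` with `<=`.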